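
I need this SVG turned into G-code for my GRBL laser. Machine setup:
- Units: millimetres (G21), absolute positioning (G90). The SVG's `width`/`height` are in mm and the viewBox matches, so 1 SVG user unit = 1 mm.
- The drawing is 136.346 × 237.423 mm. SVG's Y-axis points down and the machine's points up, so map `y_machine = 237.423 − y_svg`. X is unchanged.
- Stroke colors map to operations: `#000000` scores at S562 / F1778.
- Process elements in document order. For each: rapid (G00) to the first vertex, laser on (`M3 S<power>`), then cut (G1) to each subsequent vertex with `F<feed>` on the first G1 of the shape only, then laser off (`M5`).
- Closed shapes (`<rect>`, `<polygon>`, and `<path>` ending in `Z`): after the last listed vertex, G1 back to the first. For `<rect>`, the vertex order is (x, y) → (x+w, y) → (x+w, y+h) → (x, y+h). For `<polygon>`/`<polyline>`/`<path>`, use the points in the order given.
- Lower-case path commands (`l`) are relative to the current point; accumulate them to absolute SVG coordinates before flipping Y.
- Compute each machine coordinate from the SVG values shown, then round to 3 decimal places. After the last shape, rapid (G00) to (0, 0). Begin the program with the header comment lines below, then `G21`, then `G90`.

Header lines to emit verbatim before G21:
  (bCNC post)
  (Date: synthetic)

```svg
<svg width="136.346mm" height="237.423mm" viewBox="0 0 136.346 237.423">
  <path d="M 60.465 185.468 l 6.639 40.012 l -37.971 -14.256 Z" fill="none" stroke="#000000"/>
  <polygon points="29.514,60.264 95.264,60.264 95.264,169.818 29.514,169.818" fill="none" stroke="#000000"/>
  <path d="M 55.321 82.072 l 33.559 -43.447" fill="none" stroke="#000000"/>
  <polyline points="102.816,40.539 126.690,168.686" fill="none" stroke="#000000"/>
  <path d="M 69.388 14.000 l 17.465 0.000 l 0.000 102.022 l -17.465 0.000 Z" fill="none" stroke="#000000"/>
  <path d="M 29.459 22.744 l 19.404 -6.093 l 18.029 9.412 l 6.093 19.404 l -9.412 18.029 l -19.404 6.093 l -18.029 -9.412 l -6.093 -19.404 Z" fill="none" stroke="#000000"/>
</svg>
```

1 u = 1 mm; y_m = 237.423 − y.

[1] `<path>` regular polygon, #000000→score S562 F1778: (60.465,51.955) → (67.104,11.943) → (29.133,26.199) → (60.465,51.955) (closed)

[2] `<polygon>` rectangle, #000000→score S562 F1778: (29.514,177.159) → (95.264,177.159) → (95.264,67.605) → (29.514,67.605) → (29.514,177.159) (closed)

[3] `<path>` line segment, #000000→score S562 F1778: (55.321,155.351) → (88.880,198.798)

[4] `<polyline>` line segment, #000000→score S562 F1778: (102.816,196.884) → (126.690,68.737)

[5] `<path>` rectangle, #000000→score S562 F1778: (69.388,223.423) → (86.853,223.423) → (86.853,121.401) → (69.388,121.401) → (69.388,223.423) (closed)

[6] `<path>` regular polygon, #000000→score S562 F1778: (29.459,214.679) → (48.863,220.772) → (66.892,211.360) → (72.985,191.956) → (63.573,173.927) → (44.169,167.834) → (26.140,177.246) → (20.047,196.650) → (29.459,214.679) (closed)

(bCNC post)
(Date: synthetic)
G21
G90
G00 X60.465 Y51.955
M3 S562
G1 X67.104 Y11.943 F1778
G1 X29.133 Y26.199
G1 X60.465 Y51.955
M5
G00 X29.514 Y177.159
M3 S562
G1 X95.264 Y177.159 F1778
G1 X95.264 Y67.605
G1 X29.514 Y67.605
G1 X29.514 Y177.159
M5
G00 X55.321 Y155.351
M3 S562
G1 X88.880 Y198.798 F1778
M5
G00 X102.816 Y196.884
M3 S562
G1 X126.690 Y68.737 F1778
M5
G00 X69.388 Y223.423
M3 S562
G1 X86.853 Y223.423 F1778
G1 X86.853 Y121.401
G1 X69.388 Y121.401
G1 X69.388 Y223.423
M5
G00 X29.459 Y214.679
M3 S562
G1 X48.863 Y220.772 F1778
G1 X66.892 Y211.360
G1 X72.985 Y191.956
G1 X63.573 Y173.927
G1 X44.169 Y167.834
G1 X26.140 Y177.246
G1 X20.047 Y196.650
G1 X29.459 Y214.679
M5
G00 X0.000 Y0.000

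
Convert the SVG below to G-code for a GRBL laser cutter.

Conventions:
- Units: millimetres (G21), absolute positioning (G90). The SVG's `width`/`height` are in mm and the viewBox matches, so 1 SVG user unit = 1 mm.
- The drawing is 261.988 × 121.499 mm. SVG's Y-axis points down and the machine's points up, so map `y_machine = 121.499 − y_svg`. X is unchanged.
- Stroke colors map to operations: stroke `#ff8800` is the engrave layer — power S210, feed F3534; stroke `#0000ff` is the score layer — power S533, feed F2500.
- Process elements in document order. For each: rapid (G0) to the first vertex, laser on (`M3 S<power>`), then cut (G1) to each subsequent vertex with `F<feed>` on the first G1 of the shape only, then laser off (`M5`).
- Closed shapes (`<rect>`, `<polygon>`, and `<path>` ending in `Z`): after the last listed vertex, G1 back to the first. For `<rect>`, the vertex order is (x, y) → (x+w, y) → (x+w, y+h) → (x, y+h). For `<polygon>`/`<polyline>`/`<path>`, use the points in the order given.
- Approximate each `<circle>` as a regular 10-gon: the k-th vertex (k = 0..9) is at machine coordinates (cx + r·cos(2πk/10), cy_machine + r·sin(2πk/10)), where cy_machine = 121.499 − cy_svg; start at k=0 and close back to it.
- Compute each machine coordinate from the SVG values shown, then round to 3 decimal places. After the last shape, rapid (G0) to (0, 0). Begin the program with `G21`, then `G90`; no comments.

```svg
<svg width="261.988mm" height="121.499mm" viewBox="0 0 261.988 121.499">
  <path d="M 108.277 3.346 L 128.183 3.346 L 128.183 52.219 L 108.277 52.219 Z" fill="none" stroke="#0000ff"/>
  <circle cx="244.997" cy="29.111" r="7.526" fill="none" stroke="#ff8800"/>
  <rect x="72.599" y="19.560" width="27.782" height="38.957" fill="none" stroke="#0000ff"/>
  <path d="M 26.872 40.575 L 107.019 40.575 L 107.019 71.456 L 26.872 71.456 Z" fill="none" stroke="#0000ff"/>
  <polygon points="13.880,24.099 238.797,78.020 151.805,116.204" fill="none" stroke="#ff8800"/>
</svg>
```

G21
G90
G0 X108.277 Y118.153
M3 S533
G1 X128.183 Y118.153 F2500
G1 X128.183 Y69.280
G1 X108.277 Y69.280
G1 X108.277 Y118.153
M5
G0 X252.523 Y92.388
M3 S210
G1 X251.086 Y96.812 F3534
G1 X247.323 Y99.546
G1 X242.671 Y99.546
G1 X238.908 Y96.812
G1 X237.471 Y92.388
G1 X238.908 Y87.964
G1 X242.671 Y85.230
G1 X247.323 Y85.230
G1 X251.086 Y87.964
G1 X252.523 Y92.388
M5
G0 X72.599 Y101.939
M3 S533
G1 X100.381 Y101.939 F2500
G1 X100.381 Y62.982
G1 X72.599 Y62.982
G1 X72.599 Y101.939
M5
G0 X26.872 Y80.924
M3 S533
G1 X107.019 Y80.924 F2500
G1 X107.019 Y50.043
G1 X26.872 Y50.043
G1 X26.872 Y80.924
M5
G0 X13.880 Y97.400
M3 S210
G1 X238.797 Y43.479 F3534
G1 X151.805 Y5.295
G1 X13.880 Y97.400
M5
G0 X0.000 Y0.000

viewBox `0 0 261.988 121.499` with mm width/height → 1 unit = 1 mm. Flip: y_m = 121.499 − y_svg.

**Shape 1** — `<path>` rectangle, stroke `#0000ff` → score (S533, F2500). Machine vertices: (108.277,118.153) → (128.183,118.153) → (128.183,69.280) → (108.277,69.280) → (108.277,118.153). Closed: final G1 returns to the first vertex.

**Shape 2** — `<circle>` circle, stroke `#ff8800` → engrave (S210, F3534). Machine vertices: (252.523,92.388) → (251.086,96.812) → (247.323,99.546) → (242.671,99.546) → (238.908,96.812) → (237.471,92.388) → (238.908,87.964) → (242.671,85.230) → (247.323,85.230) → (251.086,87.964) → (252.523,92.388). Closed: final G1 returns to the first vertex.

**Shape 3** — `<rect>` rectangle, stroke `#0000ff` → score (S533, F2500). Machine vertices: (72.599,101.939) → (100.381,101.939) → (100.381,62.982) → (72.599,62.982) → (72.599,101.939). Closed: final G1 returns to the first vertex.

**Shape 4** — `<path>` rectangle, stroke `#0000ff` → score (S533, F2500). Machine vertices: (26.872,80.924) → (107.019,80.924) → (107.019,50.043) → (26.872,50.043) → (26.872,80.924). Closed: final G1 returns to the first vertex.

**Shape 5** — `<polygon>` closed polygon, stroke `#ff8800` → engrave (S210, F3534). Machine vertices: (13.880,97.400) → (238.797,43.479) → (151.805,5.295) → (13.880,97.400). Closed: final G1 returns to the first vertex.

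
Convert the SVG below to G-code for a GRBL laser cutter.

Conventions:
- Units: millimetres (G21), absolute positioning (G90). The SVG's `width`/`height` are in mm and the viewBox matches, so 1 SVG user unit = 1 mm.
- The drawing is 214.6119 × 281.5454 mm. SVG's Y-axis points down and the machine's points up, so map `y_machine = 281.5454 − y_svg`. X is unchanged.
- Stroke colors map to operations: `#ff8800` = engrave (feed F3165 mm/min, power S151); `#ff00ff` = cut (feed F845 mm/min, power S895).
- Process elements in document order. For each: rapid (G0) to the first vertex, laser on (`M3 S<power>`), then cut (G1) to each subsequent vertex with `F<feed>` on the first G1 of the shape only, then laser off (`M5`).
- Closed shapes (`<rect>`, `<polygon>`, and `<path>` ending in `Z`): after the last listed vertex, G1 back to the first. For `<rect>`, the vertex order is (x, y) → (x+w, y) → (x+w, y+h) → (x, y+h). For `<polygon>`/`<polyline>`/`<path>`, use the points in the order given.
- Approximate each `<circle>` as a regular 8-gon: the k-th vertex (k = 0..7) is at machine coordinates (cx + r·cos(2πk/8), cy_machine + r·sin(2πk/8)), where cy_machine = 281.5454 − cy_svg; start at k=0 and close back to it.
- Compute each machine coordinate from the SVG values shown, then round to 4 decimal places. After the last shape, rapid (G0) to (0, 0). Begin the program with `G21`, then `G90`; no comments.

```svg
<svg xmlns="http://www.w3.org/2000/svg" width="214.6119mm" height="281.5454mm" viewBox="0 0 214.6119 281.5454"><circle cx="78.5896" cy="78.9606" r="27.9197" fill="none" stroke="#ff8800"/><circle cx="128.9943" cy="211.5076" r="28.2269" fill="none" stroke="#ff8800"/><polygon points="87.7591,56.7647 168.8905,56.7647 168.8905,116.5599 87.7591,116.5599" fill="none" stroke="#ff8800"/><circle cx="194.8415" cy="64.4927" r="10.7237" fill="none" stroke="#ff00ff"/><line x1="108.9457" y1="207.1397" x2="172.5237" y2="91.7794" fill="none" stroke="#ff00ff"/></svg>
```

viewBox `0 0 214.6119 281.5454` with mm width/height → 1 unit = 1 mm. Flip: y_m = 281.5454 − y_svg.

**Shape 1** — `<circle>` circle, stroke `#ff8800` → engrave (S151, F3165). Machine vertices: (106.5093,202.5848) → (98.3318,222.3270) → (78.5896,230.5045) → (58.8474,222.3270) → (50.6699,202.5848) → (58.8474,182.8426) → (78.5896,174.6651) → (98.3318,182.8426) → (106.5093,202.5848). Closed: final G1 returns to the first vertex.

**Shape 2** — `<circle>` circle, stroke `#ff8800` → engrave (S151, F3165). Machine vertices: (157.2212,70.0378) → (148.9537,89.9972) → (128.9943,98.2647) → (109.0349,89.9972) → (100.7674,70.0378) → (109.0349,50.0784) → (128.9943,41.8109) → (148.9537,50.0784) → (157.2212,70.0378). Closed: final G1 returns to the first vertex.

**Shape 3** — `<polygon>` rectangle, stroke `#ff8800` → engrave (S151, F3165). Machine vertices: (87.7591,224.7807) → (168.8905,224.7807) → (168.8905,164.9855) → (87.7591,164.9855) → (87.7591,224.7807). Closed: final G1 returns to the first vertex.

**Shape 4** — `<circle>` circle, stroke `#ff00ff` → cut (S895, F845). Machine vertices: (205.5652,217.0527) → (202.4243,224.6355) → (194.8415,227.7764) → (187.2587,224.6355) → (184.1178,217.0527) → (187.2587,209.4699) → (194.8415,206.3290) → (202.4243,209.4699) → (205.5652,217.0527). Closed: final G1 returns to the first vertex.

**Shape 5** — `<line>` line segment, stroke `#ff00ff` → cut (S895, F845). Machine vertices: (108.9457,74.4057) → (172.5237,189.7660). Open path.

G21
G90
G0 X106.5093 Y202.5848
M3 S151
G1 X98.3318 Y222.3270 F3165
G1 X78.5896 Y230.5045
G1 X58.8474 Y222.3270
G1 X50.6699 Y202.5848
G1 X58.8474 Y182.8426
G1 X78.5896 Y174.6651
G1 X98.3318 Y182.8426
G1 X106.5093 Y202.5848
M5
G0 X157.2212 Y70.0378
M3 S151
G1 X148.9537 Y89.9972 F3165
G1 X128.9943 Y98.2647
G1 X109.0349 Y89.9972
G1 X100.7674 Y70.0378
G1 X109.0349 Y50.0784
G1 X128.9943 Y41.8109
G1 X148.9537 Y50.0784
G1 X157.2212 Y70.0378
M5
G0 X87.7591 Y224.7807
M3 S151
G1 X168.8905 Y224.7807 F3165
G1 X168.8905 Y164.9855
G1 X87.7591 Y164.9855
G1 X87.7591 Y224.7807
M5
G0 X205.5652 Y217.0527
M3 S895
G1 X202.4243 Y224.6355 F845
G1 X194.8415 Y227.7764
G1 X187.2587 Y224.6355
G1 X184.1178 Y217.0527
G1 X187.2587 Y209.4699
G1 X194.8415 Y206.3290
G1 X202.4243 Y209.4699
G1 X205.5652 Y217.0527
M5
G0 X108.9457 Y74.4057
M3 S895
G1 X172.5237 Y189.7660 F845
M5
G0 X0.0000 Y0.0000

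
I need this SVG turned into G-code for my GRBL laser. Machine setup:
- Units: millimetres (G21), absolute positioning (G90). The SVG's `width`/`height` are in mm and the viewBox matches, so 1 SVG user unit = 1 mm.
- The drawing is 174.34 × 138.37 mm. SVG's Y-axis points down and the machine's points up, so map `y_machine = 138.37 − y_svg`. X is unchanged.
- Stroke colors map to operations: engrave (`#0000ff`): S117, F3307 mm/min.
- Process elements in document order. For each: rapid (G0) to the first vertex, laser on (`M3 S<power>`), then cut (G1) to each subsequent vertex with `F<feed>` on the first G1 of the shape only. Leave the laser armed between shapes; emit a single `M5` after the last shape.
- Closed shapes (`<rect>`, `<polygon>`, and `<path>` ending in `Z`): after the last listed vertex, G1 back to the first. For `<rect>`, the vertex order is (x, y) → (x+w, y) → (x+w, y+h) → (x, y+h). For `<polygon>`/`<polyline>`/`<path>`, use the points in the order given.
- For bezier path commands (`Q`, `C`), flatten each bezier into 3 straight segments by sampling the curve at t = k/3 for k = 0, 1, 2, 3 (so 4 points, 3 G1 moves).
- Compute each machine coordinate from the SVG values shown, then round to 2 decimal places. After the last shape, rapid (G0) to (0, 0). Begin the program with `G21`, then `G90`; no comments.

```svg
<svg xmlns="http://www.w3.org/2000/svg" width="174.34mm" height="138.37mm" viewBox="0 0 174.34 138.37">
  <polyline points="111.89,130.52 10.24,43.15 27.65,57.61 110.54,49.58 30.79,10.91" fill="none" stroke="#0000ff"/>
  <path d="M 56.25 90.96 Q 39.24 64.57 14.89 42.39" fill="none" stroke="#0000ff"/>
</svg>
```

G21
G90
G0 X111.89 Y7.85
M3 S117
G1 X10.24 Y95.22 F3307
G1 X27.65 Y80.76
G1 X110.54 Y88.79
G1 X30.79 Y127.46
G0 X56.25 Y47.41
M3 S117
G1 X44.09 Y64.54 F3307
G1 X30.31 Y80.73
G1 X14.89 Y95.98
M5
G0 X0.00 Y0.00

viewBox `0 0 174.34 138.37` with mm width/height → 1 unit = 1 mm. Flip: y_m = 138.37 − y_svg.

**Shape 1** — `<polyline>` open polyline, stroke `#0000ff` → engrave (S117, F3307). Machine vertices: (111.89,7.85) → (10.24,95.22) → (27.65,80.76) → (110.54,88.79) → (30.79,127.46). Open path.

**Shape 2** — `<path>` quadratic bezier, stroke `#0000ff` → engrave (S117, F3307). Control points (SVG): P0=(56.25,90.96), P1=(39.24,64.57), P2=(14.89,42.39); sampled at t=k/3. Machine vertices: (56.25,47.41) → (44.09,64.54) → (30.31,80.73) → (14.89,95.98). Open path.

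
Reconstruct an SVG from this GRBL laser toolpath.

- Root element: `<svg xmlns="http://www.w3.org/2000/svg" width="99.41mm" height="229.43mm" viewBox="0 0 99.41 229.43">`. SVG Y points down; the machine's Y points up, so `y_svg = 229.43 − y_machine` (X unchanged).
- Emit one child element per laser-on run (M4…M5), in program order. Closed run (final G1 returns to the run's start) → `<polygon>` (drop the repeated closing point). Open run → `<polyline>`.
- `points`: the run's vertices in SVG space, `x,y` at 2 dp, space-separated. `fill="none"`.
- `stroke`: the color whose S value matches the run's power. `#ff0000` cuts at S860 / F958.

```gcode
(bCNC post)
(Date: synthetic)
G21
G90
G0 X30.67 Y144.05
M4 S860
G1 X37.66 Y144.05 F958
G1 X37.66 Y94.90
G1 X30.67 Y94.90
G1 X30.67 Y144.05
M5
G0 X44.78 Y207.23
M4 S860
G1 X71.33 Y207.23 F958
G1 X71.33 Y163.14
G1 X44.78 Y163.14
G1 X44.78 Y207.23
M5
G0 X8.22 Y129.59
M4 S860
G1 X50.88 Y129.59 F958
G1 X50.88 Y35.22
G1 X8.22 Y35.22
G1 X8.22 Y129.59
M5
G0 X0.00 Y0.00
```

<svg xmlns="http://www.w3.org/2000/svg" width="99.41mm" height="229.43mm" viewBox="0 0 99.41 229.43">
  <polygon points="30.67,85.38 37.66,85.38 37.66,134.53 30.67,134.53" fill="none" stroke="#ff0000"/>
  <polygon points="44.78,22.20 71.33,22.20 71.33,66.29 44.78,66.29" fill="none" stroke="#ff0000"/>
  <polygon points="8.22,99.84 50.88,99.84 50.88,194.21 8.22,194.21" fill="none" stroke="#ff0000"/>
</svg>

Each laser-on run becomes one SVG element. Flip Y back into SVG space with y_svg = 229.43 − y_machine. Every run uses S860, so all elements get stroke `#ff0000` (cut).

Run 1: The run returns to its start, so emit a `<polygon>` with points (Y-flipped): 30.67,85.38 37.66,85.38 37.66,134.53 30.67,134.53.

Run 2: The run returns to its start, so emit a `<polygon>` with points (Y-flipped): 44.78,22.20 71.33,22.20 71.33,66.29 44.78,66.29.

Run 3: The run returns to its start, so emit a `<polygon>` with points (Y-flipped): 8.22,99.84 50.88,99.84 50.88,194.21 8.22,194.21.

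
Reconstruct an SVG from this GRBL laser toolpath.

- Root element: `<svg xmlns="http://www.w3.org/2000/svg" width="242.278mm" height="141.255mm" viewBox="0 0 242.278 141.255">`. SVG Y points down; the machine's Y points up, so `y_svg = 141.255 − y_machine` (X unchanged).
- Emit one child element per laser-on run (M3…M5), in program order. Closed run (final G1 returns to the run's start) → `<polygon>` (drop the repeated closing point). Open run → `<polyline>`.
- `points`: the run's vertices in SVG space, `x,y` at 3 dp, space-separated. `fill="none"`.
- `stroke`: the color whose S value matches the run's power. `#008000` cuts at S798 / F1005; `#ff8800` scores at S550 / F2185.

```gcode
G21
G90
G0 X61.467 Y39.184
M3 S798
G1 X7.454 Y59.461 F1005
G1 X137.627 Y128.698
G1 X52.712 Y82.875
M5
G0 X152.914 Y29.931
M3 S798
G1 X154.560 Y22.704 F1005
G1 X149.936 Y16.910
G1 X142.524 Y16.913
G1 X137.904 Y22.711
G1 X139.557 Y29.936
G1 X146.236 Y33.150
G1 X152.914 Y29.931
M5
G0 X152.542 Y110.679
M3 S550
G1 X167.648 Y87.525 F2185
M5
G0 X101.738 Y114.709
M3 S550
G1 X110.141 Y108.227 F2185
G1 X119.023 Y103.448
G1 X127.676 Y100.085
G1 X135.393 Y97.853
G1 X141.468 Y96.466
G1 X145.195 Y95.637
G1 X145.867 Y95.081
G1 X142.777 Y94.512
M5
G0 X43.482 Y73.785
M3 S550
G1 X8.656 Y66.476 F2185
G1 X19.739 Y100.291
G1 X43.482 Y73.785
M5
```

Machine Y-up, SVG Y-down with viewBox height 141.255, so y_svg = 141.255 − y_machine; X carries over.

Run 1: the run's S798 means `#008000` (cut). The run is open, so emit a `<polyline>` with points (Y-flipped): 61.467,102.071 7.454,81.794 137.627,12.557 52.712,58.380.

Run 2: S798 ⇒ cut layer `#008000`. The run returns to its start, so emit a `<polygon>` with points (Y-flipped): 152.914,111.324 154.560,118.551 149.936,124.345 142.524,124.342 137.904,118.544 139.557,111.319 146.236,108.105.

Run 3: the run's S550 means `#ff8800` (score). The run is open, so emit a `<polyline>` with points (Y-flipped): 152.542,30.576 167.648,53.730.

Run 4: power S550 maps to stroke `#ff8800` (score). The run is open, so emit a `<polyline>` with points (Y-flipped): 101.738,26.546 110.141,33.028 119.023,37.807 127.676,41.170 135.393,43.402 141.468,44.789 145.195,45.618 145.867,46.174 142.777,46.743.

Run 5: the run's S550 means `#ff8800` (score). The run returns to its start, so emit a `<polygon>` with points (Y-flipped): 43.482,67.470 8.656,74.779 19.739,40.964.

<svg xmlns="http://www.w3.org/2000/svg" width="242.278mm" height="141.255mm" viewBox="0 0 242.278 141.255">
  <polyline points="61.467,102.071 7.454,81.794 137.627,12.557 52.712,58.380" fill="none" stroke="#008000"/>
  <polygon points="152.914,111.324 154.560,118.551 149.936,124.345 142.524,124.342 137.904,118.544 139.557,111.319 146.236,108.105" fill="none" stroke="#008000"/>
  <polyline points="152.542,30.576 167.648,53.730" fill="none" stroke="#ff8800"/>
  <polyline points="101.738,26.546 110.141,33.028 119.023,37.807 127.676,41.170 135.393,43.402 141.468,44.789 145.195,45.618 145.867,46.174 142.777,46.743" fill="none" stroke="#ff8800"/>
  <polygon points="43.482,67.470 8.656,74.779 19.739,40.964" fill="none" stroke="#ff8800"/>
</svg>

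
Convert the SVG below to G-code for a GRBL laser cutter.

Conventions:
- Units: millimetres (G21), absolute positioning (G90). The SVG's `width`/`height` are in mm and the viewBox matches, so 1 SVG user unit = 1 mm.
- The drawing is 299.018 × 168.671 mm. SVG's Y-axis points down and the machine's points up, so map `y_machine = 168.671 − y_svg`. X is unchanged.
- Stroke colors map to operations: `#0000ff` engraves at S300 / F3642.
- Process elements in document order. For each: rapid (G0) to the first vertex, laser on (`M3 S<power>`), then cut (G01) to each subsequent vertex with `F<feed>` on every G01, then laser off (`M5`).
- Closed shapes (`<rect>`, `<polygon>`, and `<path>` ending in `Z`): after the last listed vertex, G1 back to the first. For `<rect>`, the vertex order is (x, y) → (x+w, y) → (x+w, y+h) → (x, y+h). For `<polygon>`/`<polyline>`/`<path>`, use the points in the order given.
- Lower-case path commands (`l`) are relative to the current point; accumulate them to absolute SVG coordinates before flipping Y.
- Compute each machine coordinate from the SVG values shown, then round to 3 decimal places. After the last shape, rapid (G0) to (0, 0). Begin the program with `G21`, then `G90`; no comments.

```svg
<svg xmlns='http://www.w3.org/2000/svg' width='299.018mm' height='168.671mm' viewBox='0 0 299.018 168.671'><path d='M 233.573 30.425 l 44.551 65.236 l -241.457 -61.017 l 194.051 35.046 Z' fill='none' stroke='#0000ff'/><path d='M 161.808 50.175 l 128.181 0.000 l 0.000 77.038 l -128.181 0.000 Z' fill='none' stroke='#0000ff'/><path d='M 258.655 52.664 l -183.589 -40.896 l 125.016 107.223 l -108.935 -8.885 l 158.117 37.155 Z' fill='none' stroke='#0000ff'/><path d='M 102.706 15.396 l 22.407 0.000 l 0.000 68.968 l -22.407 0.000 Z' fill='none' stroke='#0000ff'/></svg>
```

G21
G90
G0 X233.573 Y138.246
M3 S300
G01 X278.124 Y73.010 F3642
G01 X36.667 Y134.027 F3642
G01 X230.718 Y98.981 F3642
G01 X233.573 Y138.246 F3642
M5
G0 X161.808 Y118.496
M3 S300
G01 X289.989 Y118.496 F3642
G01 X289.989 Y41.458 F3642
G01 X161.808 Y41.458 F3642
G01 X161.808 Y118.496 F3642
M5
G0 X258.655 Y116.007
M3 S300
G01 X75.066 Y156.903 F3642
G01 X200.082 Y49.680 F3642
G01 X91.147 Y58.565 F3642
G01 X249.264 Y21.410 F3642
G01 X258.655 Y116.007 F3642
M5
G0 X102.706 Y153.275
M3 S300
G01 X125.113 Y153.275 F3642
G01 X125.113 Y84.307 F3642
G01 X102.706 Y84.307 F3642
G01 X102.706 Y153.275 F3642
M5
G0 X0.000 Y0.000

Since the viewBox matches the mm dimensions, user units are millimetres directly. The only transform is the Y-flip y_m = 168.671 − y_svg.

Shape 1 is a closed polygon drawn with `<path>`. Its stroke #0000ff means engrave at S300, F3642. After flipping Y the toolpath is (233.573,138.246) → (278.124,73.010) → (36.667,134.027) → (230.718,98.981) → (233.573,138.246), returning to the start.

Shape 2 is a rectangle drawn with `<path>`. Its stroke #0000ff means engrave at S300, F3642. After flipping Y the toolpath is (161.808,118.496) → (289.989,118.496) → (289.989,41.458) → (161.808,41.458) → (161.808,118.496), returning to the start.

Shape 3 is a closed polygon drawn with `<path>`. Its stroke #0000ff means engrave at S300, F3642. After flipping Y the toolpath is (258.655,116.007) → (75.066,156.903) → (200.082,49.680) → (91.147,58.565) → (249.264,21.410) → (258.655,116.007), returning to the start.

Shape 4 is a rectangle drawn with `<path>`. Its stroke #0000ff means engrave at S300, F3642. After flipping Y the toolpath is (102.706,153.275) → (125.113,153.275) → (125.113,84.307) → (102.706,84.307) → (102.706,153.275), returning to the start.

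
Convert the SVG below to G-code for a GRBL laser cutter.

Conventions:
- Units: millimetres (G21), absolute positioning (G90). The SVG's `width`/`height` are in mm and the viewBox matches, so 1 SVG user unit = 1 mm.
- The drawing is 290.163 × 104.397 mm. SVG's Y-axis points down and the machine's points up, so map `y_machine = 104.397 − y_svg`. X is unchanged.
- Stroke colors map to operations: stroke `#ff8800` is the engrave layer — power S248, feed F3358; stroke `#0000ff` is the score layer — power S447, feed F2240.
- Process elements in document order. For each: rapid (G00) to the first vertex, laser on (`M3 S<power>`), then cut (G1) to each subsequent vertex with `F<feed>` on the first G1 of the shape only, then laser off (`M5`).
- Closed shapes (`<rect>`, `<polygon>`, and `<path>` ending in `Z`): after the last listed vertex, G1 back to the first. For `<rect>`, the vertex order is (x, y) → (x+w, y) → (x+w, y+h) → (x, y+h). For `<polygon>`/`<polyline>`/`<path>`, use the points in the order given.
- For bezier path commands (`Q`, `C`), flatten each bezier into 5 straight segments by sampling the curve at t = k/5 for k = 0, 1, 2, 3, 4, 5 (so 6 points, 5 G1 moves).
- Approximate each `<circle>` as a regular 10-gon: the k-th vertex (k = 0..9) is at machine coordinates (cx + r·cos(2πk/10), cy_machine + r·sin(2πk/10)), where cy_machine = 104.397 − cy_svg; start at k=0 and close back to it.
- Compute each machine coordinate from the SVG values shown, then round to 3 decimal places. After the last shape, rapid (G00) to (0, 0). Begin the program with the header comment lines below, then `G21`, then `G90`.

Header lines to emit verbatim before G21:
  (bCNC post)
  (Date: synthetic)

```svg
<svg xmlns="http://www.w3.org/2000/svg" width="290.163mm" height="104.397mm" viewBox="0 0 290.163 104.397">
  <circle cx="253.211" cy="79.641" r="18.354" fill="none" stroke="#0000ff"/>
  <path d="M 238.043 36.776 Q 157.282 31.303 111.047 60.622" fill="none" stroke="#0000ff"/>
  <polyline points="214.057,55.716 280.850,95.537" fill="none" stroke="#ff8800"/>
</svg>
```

1 u = 1 mm; y_m = 104.397 − y.

[1] `<circle>` circle, #0000ff→score S447 F2240: (271.565,24.756) → (268.060,35.544) → (258.883,42.212) → (247.539,42.212) → (238.362,35.544) → (234.857,24.756) → (238.362,13.968) → (247.539,7.300) → (258.883,7.300) → (268.060,13.968) → (271.565,24.756) (closed)

[2] `<path>` quadratic bezier, #0000ff→score S447 F2240: (238.043,67.621) → (207.120,68.419) → (178.958,66.433) → (153.559,61.663) → (130.922,54.111) → (111.047,43.775)

[3] `<polyline>` line segment, #ff8800→engrave S248 F3358: (214.057,48.681) → (280.850,8.860)

(bCNC post)
(Date: synthetic)
G21
G90
G00 X271.565 Y24.756
M3 S447
G1 X268.060 Y35.544 F2240
G1 X258.883 Y42.212
G1 X247.539 Y42.212
G1 X238.362 Y35.544
G1 X234.857 Y24.756
G1 X238.362 Y13.968
G1 X247.539 Y7.300
G1 X258.883 Y7.300
G1 X268.060 Y13.968
G1 X271.565 Y24.756
M5
G00 X238.043 Y67.621
M3 S447
G1 X207.120 Y68.419 F2240
G1 X178.958 Y66.433
G1 X153.559 Y61.663
G1 X130.922 Y54.111
G1 X111.047 Y43.775
M5
G00 X214.057 Y48.681
M3 S248
G1 X280.850 Y8.860 F3358
M5
G00 X0.000 Y0.000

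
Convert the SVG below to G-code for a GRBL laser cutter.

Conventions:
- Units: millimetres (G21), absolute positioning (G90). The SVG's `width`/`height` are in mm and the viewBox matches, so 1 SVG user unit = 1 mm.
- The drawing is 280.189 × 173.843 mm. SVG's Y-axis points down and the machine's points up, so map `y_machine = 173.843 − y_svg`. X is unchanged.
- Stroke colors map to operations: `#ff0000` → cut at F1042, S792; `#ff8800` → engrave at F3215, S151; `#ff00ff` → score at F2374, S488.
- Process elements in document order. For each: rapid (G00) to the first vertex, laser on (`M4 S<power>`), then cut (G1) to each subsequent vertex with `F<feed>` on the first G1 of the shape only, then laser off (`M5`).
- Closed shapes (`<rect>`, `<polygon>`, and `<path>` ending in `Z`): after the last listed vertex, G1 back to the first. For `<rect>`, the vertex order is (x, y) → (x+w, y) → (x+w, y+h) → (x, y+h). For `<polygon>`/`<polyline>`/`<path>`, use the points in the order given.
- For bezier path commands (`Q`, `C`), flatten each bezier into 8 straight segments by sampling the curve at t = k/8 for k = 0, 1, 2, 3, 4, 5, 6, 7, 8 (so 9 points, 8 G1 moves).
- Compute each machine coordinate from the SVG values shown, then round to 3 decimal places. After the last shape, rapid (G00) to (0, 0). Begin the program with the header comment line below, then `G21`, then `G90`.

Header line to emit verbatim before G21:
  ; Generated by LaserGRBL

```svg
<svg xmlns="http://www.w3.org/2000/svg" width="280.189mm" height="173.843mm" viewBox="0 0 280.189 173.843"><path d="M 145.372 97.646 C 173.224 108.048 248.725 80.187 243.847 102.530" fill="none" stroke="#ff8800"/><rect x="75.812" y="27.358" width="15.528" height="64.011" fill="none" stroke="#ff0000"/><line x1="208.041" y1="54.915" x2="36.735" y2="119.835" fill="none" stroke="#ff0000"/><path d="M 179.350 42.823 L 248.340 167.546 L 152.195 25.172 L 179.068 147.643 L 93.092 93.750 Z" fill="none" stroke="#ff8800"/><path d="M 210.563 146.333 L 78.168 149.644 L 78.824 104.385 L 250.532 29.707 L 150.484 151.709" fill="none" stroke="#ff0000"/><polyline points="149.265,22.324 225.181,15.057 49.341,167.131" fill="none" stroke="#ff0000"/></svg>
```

viewBox `0 0 280.189 173.843` with mm width/height → 1 unit = 1 mm. Flip: y_m = 173.843 − y_svg.

**Shape 1** — `<path>` cubic bezier, stroke `#ff8800` → engrave (S151, F3215). Control points (SVG): P0=(145.372,97.646), P1=(173.224,108.048), P2=(248.725,80.187), P3=(243.847,102.530); sampled at t=k/8. Machine vertices: (145.372,76.197) → (157.800,73.917) → (173.195,74.188) → (190.056,75.972) → (206.883,78.233) → (222.176,79.934) → (234.435,80.039) → (242.159,77.511) → (243.847,71.313). Open path.

**Shape 2** — `<rect>` rectangle, stroke `#ff0000` → cut (S792, F1042). Machine vertices: (75.812,146.485) → (91.340,146.485) → (91.340,82.474) → (75.812,82.474) → (75.812,146.485). Closed: final G1 returns to the first vertex.

**Shape 3** — `<line>` line segment, stroke `#ff0000` → cut (S792, F1042). Machine vertices: (208.041,118.928) → (36.735,54.008). Open path.

**Shape 4** — `<path>` closed polygon, stroke `#ff8800` → engrave (S151, F3215). Machine vertices: (179.350,131.020) → (248.340,6.297) → (152.195,148.671) → (179.068,26.200) → (93.092,80.093) → (179.350,131.020). Closed: final G1 returns to the first vertex.

**Shape 5** — `<path>` open polyline, stroke `#ff0000` → cut (S792, F1042). Machine vertices: (210.563,27.510) → (78.168,24.199) → (78.824,69.458) → (250.532,144.136) → (150.484,22.134). Open path.

**Shape 6** — `<polyline>` open polyline, stroke `#ff0000` → cut (S792, F1042). Machine vertices: (149.265,151.519) → (225.181,158.786) → (49.341,6.712). Open path.

; Generated by LaserGRBL
G21
G90
G00 X145.372 Y76.197
M4 S151
G1 X157.800 Y73.917 F3215
G1 X173.195 Y74.188
G1 X190.056 Y75.972
G1 X206.883 Y78.233
G1 X222.176 Y79.934
G1 X234.435 Y80.039
G1 X242.159 Y77.511
G1 X243.847 Y71.313
M5
G00 X75.812 Y146.485
M4 S792
G1 X91.340 Y146.485 F1042
G1 X91.340 Y82.474
G1 X75.812 Y82.474
G1 X75.812 Y146.485
M5
G00 X208.041 Y118.928
M4 S792
G1 X36.735 Y54.008 F1042
M5
G00 X179.350 Y131.020
M4 S151
G1 X248.340 Y6.297 F3215
G1 X152.195 Y148.671
G1 X179.068 Y26.200
G1 X93.092 Y80.093
G1 X179.350 Y131.020
M5
G00 X210.563 Y27.510
M4 S792
G1 X78.168 Y24.199 F1042
G1 X78.824 Y69.458
G1 X250.532 Y144.136
G1 X150.484 Y22.134
M5
G00 X149.265 Y151.519
M4 S792
G1 X225.181 Y158.786 F1042
G1 X49.341 Y6.712
M5
G00 X0.000 Y0.000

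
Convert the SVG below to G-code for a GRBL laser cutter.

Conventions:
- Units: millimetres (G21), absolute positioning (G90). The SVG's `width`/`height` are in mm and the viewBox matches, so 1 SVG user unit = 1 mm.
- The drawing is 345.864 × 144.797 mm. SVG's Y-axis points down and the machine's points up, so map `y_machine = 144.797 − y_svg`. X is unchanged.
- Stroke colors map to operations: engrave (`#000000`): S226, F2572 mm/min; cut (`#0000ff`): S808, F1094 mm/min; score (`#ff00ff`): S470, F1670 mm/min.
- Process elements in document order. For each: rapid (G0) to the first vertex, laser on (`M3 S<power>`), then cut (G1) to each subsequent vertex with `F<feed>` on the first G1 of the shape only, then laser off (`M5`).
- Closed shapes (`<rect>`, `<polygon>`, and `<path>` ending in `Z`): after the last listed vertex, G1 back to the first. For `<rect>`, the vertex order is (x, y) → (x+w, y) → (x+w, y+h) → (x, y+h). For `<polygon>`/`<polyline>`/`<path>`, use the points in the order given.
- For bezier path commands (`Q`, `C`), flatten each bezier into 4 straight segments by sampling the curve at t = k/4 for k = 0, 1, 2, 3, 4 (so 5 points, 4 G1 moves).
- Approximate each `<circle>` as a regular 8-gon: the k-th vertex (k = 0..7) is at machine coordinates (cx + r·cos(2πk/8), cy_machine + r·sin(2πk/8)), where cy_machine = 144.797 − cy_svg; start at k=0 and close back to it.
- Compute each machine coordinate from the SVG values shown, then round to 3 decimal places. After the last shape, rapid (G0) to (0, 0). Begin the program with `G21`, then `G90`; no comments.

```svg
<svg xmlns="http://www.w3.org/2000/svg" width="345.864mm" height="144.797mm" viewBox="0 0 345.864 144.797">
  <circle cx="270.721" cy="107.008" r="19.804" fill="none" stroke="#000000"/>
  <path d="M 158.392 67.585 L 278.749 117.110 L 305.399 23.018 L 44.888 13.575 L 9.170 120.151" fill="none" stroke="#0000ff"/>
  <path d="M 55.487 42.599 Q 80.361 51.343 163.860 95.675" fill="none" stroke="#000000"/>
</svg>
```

G21
G90
G0 X290.525 Y37.789
M3 S226
G1 X284.725 Y51.793 F2572
G1 X270.721 Y57.593
G1 X256.717 Y51.793
G1 X250.917 Y37.789
G1 X256.717 Y23.785
G1 X270.721 Y17.985
G1 X284.725 Y23.785
G1 X290.525 Y37.789
M5
G0 X158.392 Y77.212
M3 S808
G1 X278.749 Y27.687 F1094
G1 X305.399 Y121.779
G1 X44.888 Y131.222
G1 X9.170 Y24.646
M5
G0 X55.487 Y102.198
M3 S226
G1 X71.588 Y95.602 F2572
G1 X95.017 Y84.557
G1 X125.775 Y69.064
G1 X163.860 Y49.122
M5
G0 X0.000 Y0.000

1 u = 1 mm; y_m = 144.797 − y.

[1] `<circle>` circle, #000000→engrave S226 F2572: (290.525,37.789) → (284.725,51.793) → (270.721,57.593) → (256.717,51.793) → (250.917,37.789) → (256.717,23.785) → (270.721,17.985) → (284.725,23.785) → (290.525,37.789) (closed)

[2] `<path>` open polyline, #0000ff→cut S808 F1094: (158.392,77.212) → (278.749,27.687) → (305.399,121.779) → (44.888,131.222) → (9.170,24.646)

[3] `<path>` quadratic bezier, #000000→engrave S226 F2572: (55.487,102.198) → (71.588,95.602) → (95.017,84.557) → (125.775,69.064) → (163.860,49.122)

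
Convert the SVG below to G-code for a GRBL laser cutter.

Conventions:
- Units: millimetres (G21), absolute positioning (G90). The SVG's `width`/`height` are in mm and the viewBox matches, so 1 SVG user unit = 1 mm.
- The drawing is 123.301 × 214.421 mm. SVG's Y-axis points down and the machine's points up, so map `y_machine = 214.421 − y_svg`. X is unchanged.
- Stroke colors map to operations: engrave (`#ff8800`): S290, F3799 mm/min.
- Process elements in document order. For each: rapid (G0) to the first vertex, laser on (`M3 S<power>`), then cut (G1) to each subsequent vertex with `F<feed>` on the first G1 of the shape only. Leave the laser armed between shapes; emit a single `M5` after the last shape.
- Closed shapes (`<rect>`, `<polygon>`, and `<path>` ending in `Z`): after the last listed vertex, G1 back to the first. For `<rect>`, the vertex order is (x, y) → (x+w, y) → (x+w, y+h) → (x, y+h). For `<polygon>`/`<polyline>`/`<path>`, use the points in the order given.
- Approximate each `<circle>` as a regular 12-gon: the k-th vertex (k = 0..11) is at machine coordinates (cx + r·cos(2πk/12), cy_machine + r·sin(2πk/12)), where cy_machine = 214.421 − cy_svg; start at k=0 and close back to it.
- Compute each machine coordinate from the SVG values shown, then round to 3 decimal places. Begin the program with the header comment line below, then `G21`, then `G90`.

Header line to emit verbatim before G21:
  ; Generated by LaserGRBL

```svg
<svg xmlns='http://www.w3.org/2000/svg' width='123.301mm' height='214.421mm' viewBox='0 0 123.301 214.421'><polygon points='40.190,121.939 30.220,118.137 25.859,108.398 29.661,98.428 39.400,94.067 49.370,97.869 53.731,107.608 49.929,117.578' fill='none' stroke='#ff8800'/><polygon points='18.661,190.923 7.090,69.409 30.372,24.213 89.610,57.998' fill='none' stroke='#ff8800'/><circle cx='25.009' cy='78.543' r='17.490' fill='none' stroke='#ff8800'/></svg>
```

1 u = 1 mm; y_m = 214.421 − y.

[1] `<polygon>` regular polygon, #ff8800→engrave S290 F3799: (40.190,92.482) → (30.220,96.284) → (25.859,106.023) → (29.661,115.993) → (39.400,120.354) → (49.370,116.552) → (53.731,106.813) → (49.929,96.843) → (40.190,92.482) (closed)

[2] `<polygon>` closed polygon, #ff8800→engrave S290 F3799: (18.661,23.498) → (7.090,145.012) → (30.372,190.208) → (89.610,156.423) → (18.661,23.498) (closed)

[3] `<circle>` circle, #ff8800→engrave S290 F3799: (42.499,135.878) → (40.156,144.623) → (33.754,151.025) → (25.009,153.368) → (16.264,151.025) → (9.862,144.623) → (7.519,135.878) → (9.862,127.133) → (16.264,120.731) → (25.009,118.388) → (33.754,120.731) → (40.156,127.133) → (42.499,135.878) (closed)

; Generated by LaserGRBL
G21
G90
G0 X40.190 Y92.482
M3 S290
G1 X30.220 Y96.284 F3799
G1 X25.859 Y106.023
G1 X29.661 Y115.993
G1 X39.400 Y120.354
G1 X49.370 Y116.552
G1 X53.731 Y106.813
G1 X49.929 Y96.843
G1 X40.190 Y92.482
G0 X18.661 Y23.498
M3 S290
G1 X7.090 Y145.012 F3799
G1 X30.372 Y190.208
G1 X89.610 Y156.423
G1 X18.661 Y23.498
G0 X42.499 Y135.878
M3 S290
G1 X40.156 Y144.623 F3799
G1 X33.754 Y151.025
G1 X25.009 Y153.368
G1 X16.264 Y151.025
G1 X9.862 Y144.623
G1 X7.519 Y135.878
G1 X9.862 Y127.133
G1 X16.264 Y120.731
G1 X25.009 Y118.388
G1 X33.754 Y120.731
G1 X40.156 Y127.133
G1 X42.499 Y135.878
M5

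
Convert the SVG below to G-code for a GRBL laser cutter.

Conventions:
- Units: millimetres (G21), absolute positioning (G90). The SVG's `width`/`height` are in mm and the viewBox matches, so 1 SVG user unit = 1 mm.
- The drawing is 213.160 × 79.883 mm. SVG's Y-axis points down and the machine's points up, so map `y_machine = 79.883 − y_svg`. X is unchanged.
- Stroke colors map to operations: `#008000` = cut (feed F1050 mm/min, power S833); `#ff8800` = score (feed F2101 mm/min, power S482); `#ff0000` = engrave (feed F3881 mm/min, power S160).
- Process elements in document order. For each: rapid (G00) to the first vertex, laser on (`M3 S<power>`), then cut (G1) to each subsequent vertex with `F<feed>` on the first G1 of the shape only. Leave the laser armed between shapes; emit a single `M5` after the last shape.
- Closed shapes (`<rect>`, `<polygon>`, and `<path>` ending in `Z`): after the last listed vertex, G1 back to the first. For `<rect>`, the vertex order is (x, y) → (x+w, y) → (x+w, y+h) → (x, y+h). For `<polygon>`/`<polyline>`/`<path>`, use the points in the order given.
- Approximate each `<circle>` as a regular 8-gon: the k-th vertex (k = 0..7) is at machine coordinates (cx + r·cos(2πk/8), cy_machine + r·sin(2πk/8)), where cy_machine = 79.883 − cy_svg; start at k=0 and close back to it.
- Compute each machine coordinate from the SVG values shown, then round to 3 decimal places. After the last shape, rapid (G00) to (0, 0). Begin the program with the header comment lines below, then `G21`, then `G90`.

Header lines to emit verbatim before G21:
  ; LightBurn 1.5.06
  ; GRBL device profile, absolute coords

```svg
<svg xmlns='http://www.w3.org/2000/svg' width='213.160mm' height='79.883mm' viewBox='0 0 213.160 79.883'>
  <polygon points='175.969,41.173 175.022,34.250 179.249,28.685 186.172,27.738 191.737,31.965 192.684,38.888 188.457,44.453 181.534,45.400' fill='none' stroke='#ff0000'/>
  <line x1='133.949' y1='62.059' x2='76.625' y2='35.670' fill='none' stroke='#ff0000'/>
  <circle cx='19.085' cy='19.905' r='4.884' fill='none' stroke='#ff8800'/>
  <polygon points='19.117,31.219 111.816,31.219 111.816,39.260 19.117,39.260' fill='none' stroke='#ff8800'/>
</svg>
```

; LightBurn 1.5.06
; GRBL device profile, absolute coords
G21
G90
G00 X175.969 Y38.710
M3 S160
G1 X175.022 Y45.633 F3881
G1 X179.249 Y51.198
G1 X186.172 Y52.145
G1 X191.737 Y47.918
G1 X192.684 Y40.995
G1 X188.457 Y35.430
G1 X181.534 Y34.483
G1 X175.969 Y38.710
G00 X133.949 Y17.824
M3 S160
G1 X76.625 Y44.213 F3881
G00 X23.969 Y59.978
M3 S482
G1 X22.539 Y63.432 F2101
G1 X19.085 Y64.862
G1 X15.631 Y63.432
G1 X14.201 Y59.978
G1 X15.631 Y56.524
G1 X19.085 Y55.094
G1 X22.539 Y56.524
G1 X23.969 Y59.978
G00 X19.117 Y48.664
M3 S482
G1 X111.816 Y48.664 F2101
G1 X111.816 Y40.623
G1 X19.117 Y40.623
G1 X19.117 Y48.664
M5
G00 X0.000 Y0.000

Since the viewBox matches the mm dimensions, user units are millimetres directly. The only transform is the Y-flip y_m = 79.883 − y_svg.

Shape 1 is a regular polygon drawn with `<polygon>`. Its stroke #ff0000 means engrave at S160, F3881. After flipping Y the toolpath is (175.969,38.710) → (175.022,45.633) → (179.249,51.198) → (186.172,52.145) → (191.737,47.918) → (192.684,40.995) → (188.457,35.430) → (181.534,34.483) → (175.969,38.710), returning to the start.

Shape 2 is a line segment drawn with `<line>`. Its stroke #ff0000 means engrave at S160, F3881. After flipping Y the toolpath is (133.949,17.824) → (76.625,44.213).

Shape 3 is a circle drawn with `<circle>`. Its stroke #ff8800 means score at S482, F2101. After flipping Y the toolpath is (23.969,59.978) → (22.539,63.432) → (19.085,64.862) → (15.631,63.432) → (14.201,59.978) → (15.631,56.524) → (19.085,55.094) → (22.539,56.524) → (23.969,59.978), returning to the start.

Shape 4 is a rectangle drawn with `<polygon>`. Its stroke #ff8800 means score at S482, F2101. After flipping Y the toolpath is (19.117,48.664) → (111.816,48.664) → (111.816,40.623) → (19.117,40.623) → (19.117,48.664), returning to the start.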